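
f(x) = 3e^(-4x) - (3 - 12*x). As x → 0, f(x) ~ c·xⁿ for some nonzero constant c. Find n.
2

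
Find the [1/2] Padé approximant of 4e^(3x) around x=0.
(4*x + 4)/(3*x**2/2 - 2*x + 1)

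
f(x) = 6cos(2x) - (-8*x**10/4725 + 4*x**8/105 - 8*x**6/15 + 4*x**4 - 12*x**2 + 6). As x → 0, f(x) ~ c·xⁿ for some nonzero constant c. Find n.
12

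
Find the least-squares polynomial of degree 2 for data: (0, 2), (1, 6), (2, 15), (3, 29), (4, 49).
73/35 + (79/70)x + (37/14)x²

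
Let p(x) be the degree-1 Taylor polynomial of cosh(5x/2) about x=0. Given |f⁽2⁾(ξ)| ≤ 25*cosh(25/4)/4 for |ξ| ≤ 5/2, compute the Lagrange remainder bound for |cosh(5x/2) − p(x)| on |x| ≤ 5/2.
625*cosh(25/4)/32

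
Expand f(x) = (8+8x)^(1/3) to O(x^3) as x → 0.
2 + 2*x/3 - 2*x**2/9 + O(x**3)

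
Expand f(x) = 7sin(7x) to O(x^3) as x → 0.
49*x + O(x**3)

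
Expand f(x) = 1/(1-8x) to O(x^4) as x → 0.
1 + 8*x + 64*x**2 + 512*x**3 + O(x**4)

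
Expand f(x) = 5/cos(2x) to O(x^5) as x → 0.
5 + 10*x**2 + 50*x**4/3 + O(x**5)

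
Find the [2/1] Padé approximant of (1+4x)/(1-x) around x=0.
(4*x + 1)/(1 - x)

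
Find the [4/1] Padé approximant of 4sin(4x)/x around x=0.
512*x**4/15 - 128*x**2/3 + 16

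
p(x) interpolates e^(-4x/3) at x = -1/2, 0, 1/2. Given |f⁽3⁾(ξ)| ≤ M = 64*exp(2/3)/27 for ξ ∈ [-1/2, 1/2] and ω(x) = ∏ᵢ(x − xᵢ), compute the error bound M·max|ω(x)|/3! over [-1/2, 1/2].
8*sqrt(3)*exp(2/3)/729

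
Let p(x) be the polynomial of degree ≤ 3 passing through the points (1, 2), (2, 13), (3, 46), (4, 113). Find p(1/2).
1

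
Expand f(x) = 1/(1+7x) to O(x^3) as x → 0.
1 - 7*x + 49*x**2 + O(x**3)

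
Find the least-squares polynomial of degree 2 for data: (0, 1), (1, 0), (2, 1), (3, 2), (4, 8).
6/5 + (-12/5)x + x²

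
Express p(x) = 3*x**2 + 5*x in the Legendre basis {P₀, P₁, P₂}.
P₀ + (5)P₁ + (2)P₂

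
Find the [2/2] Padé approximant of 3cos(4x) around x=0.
(3 - 20*x**2)/(4*x**2/3 + 1)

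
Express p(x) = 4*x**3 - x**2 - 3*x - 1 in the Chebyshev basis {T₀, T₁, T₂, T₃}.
(-3/2)T₀ + (-1/2)T₂ + T₃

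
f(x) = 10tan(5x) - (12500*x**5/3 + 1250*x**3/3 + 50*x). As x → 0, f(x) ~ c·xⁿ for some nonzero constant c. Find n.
7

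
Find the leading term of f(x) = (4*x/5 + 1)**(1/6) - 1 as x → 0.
2*x/15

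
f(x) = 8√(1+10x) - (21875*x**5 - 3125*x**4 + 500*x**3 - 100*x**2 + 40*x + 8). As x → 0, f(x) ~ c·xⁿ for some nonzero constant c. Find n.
6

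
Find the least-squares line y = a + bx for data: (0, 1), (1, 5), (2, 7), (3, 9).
a = 8/5, b = 13/5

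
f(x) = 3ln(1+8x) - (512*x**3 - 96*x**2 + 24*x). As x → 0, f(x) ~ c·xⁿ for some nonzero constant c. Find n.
4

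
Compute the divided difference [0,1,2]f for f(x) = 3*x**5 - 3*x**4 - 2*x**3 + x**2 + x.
19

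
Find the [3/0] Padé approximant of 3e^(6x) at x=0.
108*x**3 + 54*x**2 + 18*x + 3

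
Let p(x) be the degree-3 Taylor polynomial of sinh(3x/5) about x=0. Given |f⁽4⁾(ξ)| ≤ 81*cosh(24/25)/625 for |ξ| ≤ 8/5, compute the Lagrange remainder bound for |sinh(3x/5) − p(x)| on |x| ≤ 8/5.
13824*cosh(24/25)/390625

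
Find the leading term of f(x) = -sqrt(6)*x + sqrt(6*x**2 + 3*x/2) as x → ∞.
sqrt(6)/8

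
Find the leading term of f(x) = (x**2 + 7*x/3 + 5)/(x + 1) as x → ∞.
x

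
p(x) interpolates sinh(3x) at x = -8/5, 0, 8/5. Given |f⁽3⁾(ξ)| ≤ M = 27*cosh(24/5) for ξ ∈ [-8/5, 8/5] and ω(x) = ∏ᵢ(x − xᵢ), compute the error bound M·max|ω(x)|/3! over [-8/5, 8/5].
512*sqrt(3)*cosh(24/5)/125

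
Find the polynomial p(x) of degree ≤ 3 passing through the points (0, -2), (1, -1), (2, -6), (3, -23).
-x**3 + 2*x - 2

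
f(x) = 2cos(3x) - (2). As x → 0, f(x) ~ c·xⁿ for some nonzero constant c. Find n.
2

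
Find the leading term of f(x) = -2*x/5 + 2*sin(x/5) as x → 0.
-x**3/375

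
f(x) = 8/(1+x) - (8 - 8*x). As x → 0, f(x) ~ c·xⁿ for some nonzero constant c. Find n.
2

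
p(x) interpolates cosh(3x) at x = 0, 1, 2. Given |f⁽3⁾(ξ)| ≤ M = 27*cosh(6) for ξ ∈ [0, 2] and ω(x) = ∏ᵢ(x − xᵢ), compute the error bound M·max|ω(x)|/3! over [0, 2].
sqrt(3)*cosh(6)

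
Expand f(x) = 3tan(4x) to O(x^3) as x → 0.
12*x + O(x**3)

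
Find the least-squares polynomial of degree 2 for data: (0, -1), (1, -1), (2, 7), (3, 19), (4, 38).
-6/5 + (-11/5)x + (3)x²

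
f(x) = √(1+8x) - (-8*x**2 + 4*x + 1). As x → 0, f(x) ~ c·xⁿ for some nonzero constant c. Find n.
3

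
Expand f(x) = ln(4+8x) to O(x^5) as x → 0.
log(4) + 2*x - 2*x**2 + 8*x**3/3 - 4*x**4 + O(x**5)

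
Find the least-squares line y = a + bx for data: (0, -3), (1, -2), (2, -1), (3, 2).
a = -17/5, b = 8/5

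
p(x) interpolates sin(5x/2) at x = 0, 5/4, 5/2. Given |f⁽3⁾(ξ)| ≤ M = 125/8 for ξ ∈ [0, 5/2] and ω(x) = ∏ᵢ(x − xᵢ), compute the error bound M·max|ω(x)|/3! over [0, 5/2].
15625*sqrt(3)/13824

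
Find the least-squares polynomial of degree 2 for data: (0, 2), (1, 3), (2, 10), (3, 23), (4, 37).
11/7 + (-1/7)x + (16/7)x²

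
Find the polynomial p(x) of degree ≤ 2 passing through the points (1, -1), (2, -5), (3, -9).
3 - 4*x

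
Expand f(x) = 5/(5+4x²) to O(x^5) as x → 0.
1 - 4*x**2/5 + 16*x**4/25 + O(x**5)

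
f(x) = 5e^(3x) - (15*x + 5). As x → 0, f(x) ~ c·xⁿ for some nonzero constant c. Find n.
2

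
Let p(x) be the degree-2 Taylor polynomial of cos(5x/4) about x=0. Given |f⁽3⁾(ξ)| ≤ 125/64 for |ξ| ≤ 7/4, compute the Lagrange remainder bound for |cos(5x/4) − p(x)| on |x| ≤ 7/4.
42875/24576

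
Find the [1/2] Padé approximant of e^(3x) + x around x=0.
(65*x/23 + 1)/(9*x**2/46 - 27*x/23 + 1)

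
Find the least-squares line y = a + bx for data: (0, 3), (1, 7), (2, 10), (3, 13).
a = 33/10, b = 33/10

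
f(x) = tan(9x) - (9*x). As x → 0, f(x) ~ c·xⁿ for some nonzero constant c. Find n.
3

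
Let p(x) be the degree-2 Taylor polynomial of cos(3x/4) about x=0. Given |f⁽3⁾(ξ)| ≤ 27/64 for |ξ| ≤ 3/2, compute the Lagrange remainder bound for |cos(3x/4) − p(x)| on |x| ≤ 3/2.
243/1024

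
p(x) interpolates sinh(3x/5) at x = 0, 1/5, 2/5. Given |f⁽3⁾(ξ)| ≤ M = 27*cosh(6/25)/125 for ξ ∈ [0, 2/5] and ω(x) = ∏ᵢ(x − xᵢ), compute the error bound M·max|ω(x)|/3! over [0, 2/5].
sqrt(3)*cosh(6/25)/15625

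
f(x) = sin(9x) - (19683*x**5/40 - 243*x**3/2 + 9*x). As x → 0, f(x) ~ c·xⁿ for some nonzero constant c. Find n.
7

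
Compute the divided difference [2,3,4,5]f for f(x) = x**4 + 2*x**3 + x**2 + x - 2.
16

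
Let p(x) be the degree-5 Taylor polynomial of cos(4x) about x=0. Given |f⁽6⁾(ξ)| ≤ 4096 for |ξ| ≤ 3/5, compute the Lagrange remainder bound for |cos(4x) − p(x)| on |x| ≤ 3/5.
20736/78125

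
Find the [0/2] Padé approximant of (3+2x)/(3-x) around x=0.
1/(2*x**2/3 - x + 1)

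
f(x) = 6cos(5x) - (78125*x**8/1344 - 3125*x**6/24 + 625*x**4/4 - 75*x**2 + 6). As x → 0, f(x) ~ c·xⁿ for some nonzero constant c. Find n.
10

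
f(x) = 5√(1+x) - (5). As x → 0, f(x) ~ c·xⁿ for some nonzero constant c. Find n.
1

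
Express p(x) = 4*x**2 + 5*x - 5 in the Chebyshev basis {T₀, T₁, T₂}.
(-3)T₀ + (5)T₁ + (2)T₂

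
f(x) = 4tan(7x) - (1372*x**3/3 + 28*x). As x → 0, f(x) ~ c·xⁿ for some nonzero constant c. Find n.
5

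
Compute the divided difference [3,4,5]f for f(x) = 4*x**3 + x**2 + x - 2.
49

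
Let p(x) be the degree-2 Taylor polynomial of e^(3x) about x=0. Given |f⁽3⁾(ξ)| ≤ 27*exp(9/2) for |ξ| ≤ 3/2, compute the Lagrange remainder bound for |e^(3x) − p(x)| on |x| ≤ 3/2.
243*exp(9/2)/16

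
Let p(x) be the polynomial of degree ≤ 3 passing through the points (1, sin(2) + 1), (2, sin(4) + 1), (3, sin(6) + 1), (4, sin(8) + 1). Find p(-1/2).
135*sin(6)/16 - 35*sin(8)/16 + 1 + 105*sin(2)/16 - 189*sin(4)/16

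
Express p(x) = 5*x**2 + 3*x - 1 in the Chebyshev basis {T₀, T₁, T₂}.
(3/2)T₀ + (3)T₁ + (5/2)T₂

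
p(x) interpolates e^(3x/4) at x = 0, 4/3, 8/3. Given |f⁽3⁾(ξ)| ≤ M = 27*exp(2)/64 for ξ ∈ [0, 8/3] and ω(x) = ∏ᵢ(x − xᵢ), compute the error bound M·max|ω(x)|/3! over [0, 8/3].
sqrt(3)*exp(2)/27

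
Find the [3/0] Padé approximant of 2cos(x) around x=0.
2 - x**2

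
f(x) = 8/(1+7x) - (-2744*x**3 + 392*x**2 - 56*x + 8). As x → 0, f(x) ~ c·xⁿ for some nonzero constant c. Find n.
4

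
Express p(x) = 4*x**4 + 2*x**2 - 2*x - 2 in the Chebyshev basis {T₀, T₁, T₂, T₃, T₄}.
(1/2)T₀ + (-2)T₁ + (3)T₂ + (1/2)T₄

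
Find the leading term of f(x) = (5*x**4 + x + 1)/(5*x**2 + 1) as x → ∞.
x**2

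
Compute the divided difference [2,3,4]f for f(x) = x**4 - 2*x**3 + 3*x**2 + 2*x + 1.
40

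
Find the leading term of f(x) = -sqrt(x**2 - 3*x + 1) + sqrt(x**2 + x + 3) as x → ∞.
2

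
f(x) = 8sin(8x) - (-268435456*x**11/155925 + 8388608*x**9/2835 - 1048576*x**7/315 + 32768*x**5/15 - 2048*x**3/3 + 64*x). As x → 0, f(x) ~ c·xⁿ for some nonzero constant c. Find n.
13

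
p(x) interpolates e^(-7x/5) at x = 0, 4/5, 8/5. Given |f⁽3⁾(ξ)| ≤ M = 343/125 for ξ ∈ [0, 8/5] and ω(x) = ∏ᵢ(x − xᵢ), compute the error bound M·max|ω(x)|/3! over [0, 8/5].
21952*sqrt(3)/421875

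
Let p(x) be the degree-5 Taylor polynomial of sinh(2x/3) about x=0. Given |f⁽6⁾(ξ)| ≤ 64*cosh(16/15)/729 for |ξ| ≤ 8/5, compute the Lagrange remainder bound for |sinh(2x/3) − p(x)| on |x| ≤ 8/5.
1048576*cosh(16/15)/512578125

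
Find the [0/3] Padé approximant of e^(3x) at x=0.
1/(-9*x**3/2 + 9*x**2/2 - 3*x + 1)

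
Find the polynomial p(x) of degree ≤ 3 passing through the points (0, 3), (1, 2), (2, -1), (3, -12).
-x**3 + 2*x**2 - 2*x + 3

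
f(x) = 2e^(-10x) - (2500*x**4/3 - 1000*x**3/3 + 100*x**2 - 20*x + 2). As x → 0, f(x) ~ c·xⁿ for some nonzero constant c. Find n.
5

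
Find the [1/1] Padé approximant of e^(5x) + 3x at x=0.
(103*x/16 + 1)/(1 - 25*x/16)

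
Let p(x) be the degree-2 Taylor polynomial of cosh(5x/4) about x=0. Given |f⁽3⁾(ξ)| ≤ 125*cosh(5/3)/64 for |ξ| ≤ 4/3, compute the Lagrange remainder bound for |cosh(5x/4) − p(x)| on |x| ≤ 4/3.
125*cosh(5/3)/162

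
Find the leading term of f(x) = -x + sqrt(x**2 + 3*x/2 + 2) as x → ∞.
3/4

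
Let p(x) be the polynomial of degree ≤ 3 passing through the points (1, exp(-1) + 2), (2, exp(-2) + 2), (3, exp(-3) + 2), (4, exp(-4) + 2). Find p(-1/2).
(-189*exp(2) - 35 + 135*e + 32*exp(4) + 105*exp(3))*exp(-4)/16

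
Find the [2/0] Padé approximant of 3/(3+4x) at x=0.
16*x**2/9 - 4*x/3 + 1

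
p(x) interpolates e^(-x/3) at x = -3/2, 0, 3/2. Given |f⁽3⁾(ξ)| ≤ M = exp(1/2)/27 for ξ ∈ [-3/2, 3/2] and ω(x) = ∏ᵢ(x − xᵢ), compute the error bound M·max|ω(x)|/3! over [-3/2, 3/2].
sqrt(3)*exp(1/2)/216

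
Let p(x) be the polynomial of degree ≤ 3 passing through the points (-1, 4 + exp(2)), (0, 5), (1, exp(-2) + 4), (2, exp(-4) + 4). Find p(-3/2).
(-5 + 21*exp(2) + (29 + 35*exp(2))*exp(4))*exp(-4)/16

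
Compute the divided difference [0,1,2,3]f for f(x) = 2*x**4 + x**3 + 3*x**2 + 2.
13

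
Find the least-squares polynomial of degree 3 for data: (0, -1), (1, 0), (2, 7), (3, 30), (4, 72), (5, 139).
-103/126 + (-1469/756)x + (295/252)x² + (26/27)x³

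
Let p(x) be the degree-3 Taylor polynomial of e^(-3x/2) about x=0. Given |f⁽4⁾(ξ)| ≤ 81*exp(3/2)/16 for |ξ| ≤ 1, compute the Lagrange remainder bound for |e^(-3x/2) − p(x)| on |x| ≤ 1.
27*exp(3/2)/128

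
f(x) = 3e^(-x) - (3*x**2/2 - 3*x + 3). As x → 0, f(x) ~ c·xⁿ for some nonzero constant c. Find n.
3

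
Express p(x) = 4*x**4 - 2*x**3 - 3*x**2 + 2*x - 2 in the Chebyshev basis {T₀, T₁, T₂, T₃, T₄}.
(-2)T₀ + (1/2)T₁ + (1/2)T₂ + (-1/2)T₃ + (1/2)T₄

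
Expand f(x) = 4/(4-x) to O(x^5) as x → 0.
1 + x/4 + x**2/16 + x**3/64 + x**4/256 + O(x**5)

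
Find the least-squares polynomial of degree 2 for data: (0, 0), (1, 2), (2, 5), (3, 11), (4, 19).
1/7 + (29/70)x + (15/14)x²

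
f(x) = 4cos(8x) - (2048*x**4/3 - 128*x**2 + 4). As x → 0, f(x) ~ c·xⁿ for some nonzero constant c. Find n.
6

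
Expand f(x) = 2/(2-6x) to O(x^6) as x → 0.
1 + 3*x + 9*x**2 + 27*x**3 + 81*x**4 + 243*x**5 + O(x**6)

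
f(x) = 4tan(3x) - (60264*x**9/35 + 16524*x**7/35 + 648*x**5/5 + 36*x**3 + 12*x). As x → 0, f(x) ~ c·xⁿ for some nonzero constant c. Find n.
11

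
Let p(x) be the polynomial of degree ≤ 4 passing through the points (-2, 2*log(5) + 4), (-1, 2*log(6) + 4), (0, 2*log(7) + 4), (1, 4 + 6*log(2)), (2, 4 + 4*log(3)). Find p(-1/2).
log(21*3**(1/32)*5**(59/64)*7**(13/32)/5) + 4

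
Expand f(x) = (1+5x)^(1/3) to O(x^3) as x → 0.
1 + 5*x/3 - 25*x**2/9 + O(x**3)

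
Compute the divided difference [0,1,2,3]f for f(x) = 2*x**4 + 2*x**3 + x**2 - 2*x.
14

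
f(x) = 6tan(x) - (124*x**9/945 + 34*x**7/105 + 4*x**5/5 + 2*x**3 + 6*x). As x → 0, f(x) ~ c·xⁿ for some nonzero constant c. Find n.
11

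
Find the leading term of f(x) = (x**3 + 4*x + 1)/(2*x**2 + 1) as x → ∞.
x/2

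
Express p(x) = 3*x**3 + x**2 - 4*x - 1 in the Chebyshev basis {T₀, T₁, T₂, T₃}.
(-1/2)T₀ + (-7/4)T₁ + (1/2)T₂ + (3/4)T₃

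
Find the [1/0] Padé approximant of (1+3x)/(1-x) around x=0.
4*x + 1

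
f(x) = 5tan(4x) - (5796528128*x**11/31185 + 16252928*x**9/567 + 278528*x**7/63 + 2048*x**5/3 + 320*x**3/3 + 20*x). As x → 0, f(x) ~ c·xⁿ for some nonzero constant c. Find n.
13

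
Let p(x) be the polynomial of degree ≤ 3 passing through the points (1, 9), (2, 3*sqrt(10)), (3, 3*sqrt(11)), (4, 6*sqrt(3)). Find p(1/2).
-105*sqrt(10)/16 - 15*sqrt(3)/8 + 63*sqrt(11)/16 + 315/16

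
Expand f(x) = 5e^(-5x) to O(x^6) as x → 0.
5 - 25*x + 125*x**2/2 - 625*x**3/6 + 3125*x**4/24 - 3125*x**5/24 + O(x**6)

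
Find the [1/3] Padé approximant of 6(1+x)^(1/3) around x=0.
(5*x + 6)/(x**3/81 - x**2/18 + x/2 + 1)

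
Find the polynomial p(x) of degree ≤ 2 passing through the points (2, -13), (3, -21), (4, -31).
-x**2 - 3*x - 3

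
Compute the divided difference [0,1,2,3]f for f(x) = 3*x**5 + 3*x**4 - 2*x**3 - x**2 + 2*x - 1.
91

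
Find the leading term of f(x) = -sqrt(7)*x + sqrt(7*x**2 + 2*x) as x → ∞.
sqrt(7)/7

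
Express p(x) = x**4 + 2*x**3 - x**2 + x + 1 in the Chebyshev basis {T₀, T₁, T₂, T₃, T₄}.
(7/8)T₀ + (5/2)T₁ + (1/2)T₃ + (1/8)T₄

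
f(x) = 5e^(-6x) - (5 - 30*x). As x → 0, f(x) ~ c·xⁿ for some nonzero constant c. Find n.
2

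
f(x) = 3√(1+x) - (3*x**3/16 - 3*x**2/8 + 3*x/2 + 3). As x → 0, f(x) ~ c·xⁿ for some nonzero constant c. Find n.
4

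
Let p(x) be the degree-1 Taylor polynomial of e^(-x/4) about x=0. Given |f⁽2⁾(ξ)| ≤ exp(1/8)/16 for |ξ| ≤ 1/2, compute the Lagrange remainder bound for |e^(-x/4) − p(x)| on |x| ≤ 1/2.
exp(1/8)/128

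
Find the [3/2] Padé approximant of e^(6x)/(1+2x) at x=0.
(-36*x**3/5 - 9*x**2/5 + 1)/(21*x**2/5 - 4*x + 1)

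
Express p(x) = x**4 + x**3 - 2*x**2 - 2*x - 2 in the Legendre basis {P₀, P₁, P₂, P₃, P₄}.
(-37/15)P₀ + (-7/5)P₁ + (-16/21)P₂ + (2/5)P₃ + (8/35)P₄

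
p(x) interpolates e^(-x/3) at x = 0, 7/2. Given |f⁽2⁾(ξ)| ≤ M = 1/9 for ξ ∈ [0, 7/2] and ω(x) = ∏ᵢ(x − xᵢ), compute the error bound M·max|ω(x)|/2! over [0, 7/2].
49/288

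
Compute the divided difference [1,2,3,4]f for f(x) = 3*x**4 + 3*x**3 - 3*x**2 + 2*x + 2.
33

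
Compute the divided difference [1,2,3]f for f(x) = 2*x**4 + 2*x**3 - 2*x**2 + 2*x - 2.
60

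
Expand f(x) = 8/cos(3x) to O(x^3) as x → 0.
8 + 36*x**2 + O(x**3)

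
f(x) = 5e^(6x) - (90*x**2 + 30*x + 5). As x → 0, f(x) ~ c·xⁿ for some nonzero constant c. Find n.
3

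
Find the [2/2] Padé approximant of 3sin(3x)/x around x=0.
(9 - 189*x**2/20)/(9*x**2/20 + 1)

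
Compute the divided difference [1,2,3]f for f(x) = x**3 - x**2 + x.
5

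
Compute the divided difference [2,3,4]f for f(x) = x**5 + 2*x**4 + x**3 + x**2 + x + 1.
405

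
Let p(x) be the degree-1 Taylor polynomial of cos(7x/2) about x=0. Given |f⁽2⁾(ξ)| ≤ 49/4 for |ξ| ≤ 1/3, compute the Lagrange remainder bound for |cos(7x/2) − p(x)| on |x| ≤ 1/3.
49/72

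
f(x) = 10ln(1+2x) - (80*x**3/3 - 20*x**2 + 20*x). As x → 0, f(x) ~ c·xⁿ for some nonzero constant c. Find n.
4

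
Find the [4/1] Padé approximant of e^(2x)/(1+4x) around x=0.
(854*x**4/1165 + 920*x**3/699 + 2334*x**2/1165 + 2328*x/1165 + 1)/(4658*x/1165 + 1)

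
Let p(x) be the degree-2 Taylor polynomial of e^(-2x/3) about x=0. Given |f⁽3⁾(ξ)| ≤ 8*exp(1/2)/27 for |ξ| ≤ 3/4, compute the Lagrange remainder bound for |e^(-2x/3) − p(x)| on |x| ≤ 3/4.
exp(1/2)/48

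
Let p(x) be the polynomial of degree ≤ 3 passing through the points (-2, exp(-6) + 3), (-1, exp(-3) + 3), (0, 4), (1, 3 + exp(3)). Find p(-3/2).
(5 + 15*exp(3) + (exp(3) + 43)*exp(6))*exp(-6)/16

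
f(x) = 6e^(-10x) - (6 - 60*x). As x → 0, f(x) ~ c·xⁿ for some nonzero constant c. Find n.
2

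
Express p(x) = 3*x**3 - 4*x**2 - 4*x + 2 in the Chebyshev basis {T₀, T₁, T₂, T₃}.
(-7/4)T₁ + (-2)T₂ + (3/4)T₃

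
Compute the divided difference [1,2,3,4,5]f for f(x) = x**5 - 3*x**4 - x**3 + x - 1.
12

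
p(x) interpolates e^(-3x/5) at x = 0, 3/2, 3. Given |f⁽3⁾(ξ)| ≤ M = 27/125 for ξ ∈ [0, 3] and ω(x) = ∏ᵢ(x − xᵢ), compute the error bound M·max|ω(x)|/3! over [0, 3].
27*sqrt(3)/1000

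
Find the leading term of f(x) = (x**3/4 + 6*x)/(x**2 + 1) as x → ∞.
x/4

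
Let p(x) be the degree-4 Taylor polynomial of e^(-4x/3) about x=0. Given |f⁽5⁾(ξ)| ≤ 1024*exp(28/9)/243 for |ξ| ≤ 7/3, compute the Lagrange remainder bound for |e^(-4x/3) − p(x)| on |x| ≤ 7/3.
2151296*exp(28/9)/885735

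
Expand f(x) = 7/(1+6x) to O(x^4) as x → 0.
7 - 42*x + 252*x**2 - 1512*x**3 + O(x**4)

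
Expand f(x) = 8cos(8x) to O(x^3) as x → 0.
8 - 256*x**2 + O(x**3)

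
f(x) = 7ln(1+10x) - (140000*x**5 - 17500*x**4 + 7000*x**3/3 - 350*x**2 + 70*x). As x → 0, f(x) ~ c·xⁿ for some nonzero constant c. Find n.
6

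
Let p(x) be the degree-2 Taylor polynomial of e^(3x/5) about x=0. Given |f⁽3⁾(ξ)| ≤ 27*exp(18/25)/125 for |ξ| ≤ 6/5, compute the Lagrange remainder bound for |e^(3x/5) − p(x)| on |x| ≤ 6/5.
972*exp(18/25)/15625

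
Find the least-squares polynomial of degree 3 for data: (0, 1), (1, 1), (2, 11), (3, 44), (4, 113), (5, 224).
11/9 + (-161/54)x + (11/36)x² + (199/108)x³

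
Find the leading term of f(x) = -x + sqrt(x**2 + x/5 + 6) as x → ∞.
1/10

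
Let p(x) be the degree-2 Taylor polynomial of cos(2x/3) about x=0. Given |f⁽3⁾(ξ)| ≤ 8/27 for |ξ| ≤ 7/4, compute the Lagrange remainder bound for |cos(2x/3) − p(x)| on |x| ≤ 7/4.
343/1296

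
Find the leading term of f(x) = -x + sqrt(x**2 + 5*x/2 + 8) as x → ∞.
5/4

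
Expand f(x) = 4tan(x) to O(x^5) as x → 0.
4*x + 4*x**3/3 + O(x**5)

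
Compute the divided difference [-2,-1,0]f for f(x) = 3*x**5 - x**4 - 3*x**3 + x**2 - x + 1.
-42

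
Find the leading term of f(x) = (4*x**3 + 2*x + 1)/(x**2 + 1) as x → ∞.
4*x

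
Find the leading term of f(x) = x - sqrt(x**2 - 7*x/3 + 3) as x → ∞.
7/6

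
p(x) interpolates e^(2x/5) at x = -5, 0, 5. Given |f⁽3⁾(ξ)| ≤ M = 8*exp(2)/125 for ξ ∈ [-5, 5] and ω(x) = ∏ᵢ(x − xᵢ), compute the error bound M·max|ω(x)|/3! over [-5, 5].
8*sqrt(3)*exp(2)/27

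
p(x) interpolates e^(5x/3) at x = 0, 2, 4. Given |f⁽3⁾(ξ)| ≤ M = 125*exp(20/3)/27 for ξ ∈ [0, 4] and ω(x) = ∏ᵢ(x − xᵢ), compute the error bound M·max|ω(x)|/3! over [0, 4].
1000*sqrt(3)*exp(20/3)/729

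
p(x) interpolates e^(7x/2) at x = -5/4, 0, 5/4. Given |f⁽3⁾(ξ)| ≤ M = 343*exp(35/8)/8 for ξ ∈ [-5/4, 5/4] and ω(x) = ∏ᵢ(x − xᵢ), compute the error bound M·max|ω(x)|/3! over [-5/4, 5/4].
42875*sqrt(3)*exp(35/8)/13824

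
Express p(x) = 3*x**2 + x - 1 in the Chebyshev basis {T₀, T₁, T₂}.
(1/2)T₀ + T₁ + (3/2)T₂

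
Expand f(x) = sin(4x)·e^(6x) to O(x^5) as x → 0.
4*x + 24*x**2 + 184*x**3/3 + 80*x**4 + O(x**5)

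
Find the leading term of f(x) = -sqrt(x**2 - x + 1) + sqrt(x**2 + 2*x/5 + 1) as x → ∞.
7/10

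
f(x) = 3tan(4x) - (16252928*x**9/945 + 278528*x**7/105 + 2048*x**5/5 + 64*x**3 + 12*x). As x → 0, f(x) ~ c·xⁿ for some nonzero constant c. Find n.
11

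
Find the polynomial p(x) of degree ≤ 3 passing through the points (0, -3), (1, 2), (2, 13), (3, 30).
3*x**2 + 2*x - 3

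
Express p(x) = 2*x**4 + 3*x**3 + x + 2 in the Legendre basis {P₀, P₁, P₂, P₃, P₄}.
(12/5)P₀ + (14/5)P₁ + (8/7)P₂ + (6/5)P₃ + (16/35)P₄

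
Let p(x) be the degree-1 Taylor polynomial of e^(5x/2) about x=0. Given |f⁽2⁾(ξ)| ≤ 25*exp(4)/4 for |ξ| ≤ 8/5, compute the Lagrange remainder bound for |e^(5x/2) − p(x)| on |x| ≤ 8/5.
8*exp(4)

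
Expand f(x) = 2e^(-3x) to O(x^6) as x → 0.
2 - 6*x + 9*x**2 - 9*x**3 + 27*x**4/4 - 81*x**5/20 + O(x**6)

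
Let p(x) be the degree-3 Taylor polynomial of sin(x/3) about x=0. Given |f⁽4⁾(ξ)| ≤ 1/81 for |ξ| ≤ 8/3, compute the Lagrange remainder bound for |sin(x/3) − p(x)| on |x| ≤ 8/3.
512/19683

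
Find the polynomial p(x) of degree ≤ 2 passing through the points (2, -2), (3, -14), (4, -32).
-3*x**2 + 3*x + 4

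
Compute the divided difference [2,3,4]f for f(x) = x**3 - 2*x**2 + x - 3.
7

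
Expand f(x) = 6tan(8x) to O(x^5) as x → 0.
48*x + 1024*x**3 + O(x**5)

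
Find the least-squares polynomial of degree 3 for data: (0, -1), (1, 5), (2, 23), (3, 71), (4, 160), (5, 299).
-83/126 + (809/756)x + (92/63)x² + (223/108)x³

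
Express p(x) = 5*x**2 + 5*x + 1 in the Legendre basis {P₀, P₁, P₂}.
(8/3)P₀ + (5)P₁ + (10/3)P₂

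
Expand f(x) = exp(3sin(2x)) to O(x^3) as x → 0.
1 + 6*x + 18*x**2 + O(x**3)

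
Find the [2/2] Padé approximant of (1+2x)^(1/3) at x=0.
(28*x**2/27 + 7*x/3 + 1)/(10*x**2/27 + 5*x/3 + 1)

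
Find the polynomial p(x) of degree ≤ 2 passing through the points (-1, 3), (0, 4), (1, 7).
x**2 + 2*x + 4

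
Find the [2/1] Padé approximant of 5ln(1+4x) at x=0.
20*x*(2*x + 3)/(3*(8*x/3 + 1))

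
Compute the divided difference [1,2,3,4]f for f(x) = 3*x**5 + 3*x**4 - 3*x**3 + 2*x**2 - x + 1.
222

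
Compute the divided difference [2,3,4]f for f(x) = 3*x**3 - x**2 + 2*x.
26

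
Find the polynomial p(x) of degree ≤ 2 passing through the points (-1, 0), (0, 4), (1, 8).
4*x + 4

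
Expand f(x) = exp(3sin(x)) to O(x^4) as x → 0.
1 + 3*x + 9*x**2/2 + 4*x**3 + O(x**4)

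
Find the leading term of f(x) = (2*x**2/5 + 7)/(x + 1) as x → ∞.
2*x/5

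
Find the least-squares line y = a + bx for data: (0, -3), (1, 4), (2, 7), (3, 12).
a = -11/5, b = 24/5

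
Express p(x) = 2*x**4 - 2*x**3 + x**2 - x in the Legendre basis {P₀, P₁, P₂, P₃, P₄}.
(11/15)P₀ + (-11/5)P₁ + (38/21)P₂ + (-4/5)P₃ + (16/35)P₄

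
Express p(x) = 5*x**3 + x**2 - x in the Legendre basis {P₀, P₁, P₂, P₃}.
(1/3)P₀ + (2)P₁ + (2/3)P₂ + (2)P₃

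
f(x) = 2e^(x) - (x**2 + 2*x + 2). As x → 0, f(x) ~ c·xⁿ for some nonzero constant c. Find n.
3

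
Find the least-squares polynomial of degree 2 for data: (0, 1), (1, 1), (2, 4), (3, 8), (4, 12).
24/35 + (23/70)x + (9/14)x²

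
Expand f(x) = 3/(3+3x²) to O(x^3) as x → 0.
1 - x**2 + O(x**3)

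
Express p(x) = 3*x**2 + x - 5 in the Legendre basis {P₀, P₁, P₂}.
(-4)P₀ + P₁ + (2)P₂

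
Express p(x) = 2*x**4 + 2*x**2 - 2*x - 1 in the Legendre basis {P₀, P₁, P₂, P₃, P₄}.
(1/15)P₀ + (-2)P₁ + (52/21)P₂ + (16/35)P₄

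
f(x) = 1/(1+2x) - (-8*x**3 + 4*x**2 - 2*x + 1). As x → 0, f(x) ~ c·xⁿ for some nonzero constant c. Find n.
4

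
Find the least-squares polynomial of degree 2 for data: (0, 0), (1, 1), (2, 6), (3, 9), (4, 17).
-3/35 + (27/35)x + (6/7)x²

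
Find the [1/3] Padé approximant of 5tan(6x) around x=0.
30*x/(1 - 12*x**2)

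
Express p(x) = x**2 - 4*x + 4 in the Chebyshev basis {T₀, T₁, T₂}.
(9/2)T₀ + (-4)T₁ + (1/2)T₂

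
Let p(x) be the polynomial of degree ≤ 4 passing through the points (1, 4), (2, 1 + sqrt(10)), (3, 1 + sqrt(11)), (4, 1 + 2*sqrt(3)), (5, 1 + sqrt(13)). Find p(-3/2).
-2145*sqrt(10)/32 - 1365*sqrt(3)/16 + 1155*sqrt(13)/128 + 9137/128 + 5005*sqrt(11)/64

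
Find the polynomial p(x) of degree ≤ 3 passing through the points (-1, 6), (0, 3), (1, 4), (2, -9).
-3*x**3 + 2*x**2 + 2*x + 3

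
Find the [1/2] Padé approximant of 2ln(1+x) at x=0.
2*x/(-x**2/12 + x/2 + 1)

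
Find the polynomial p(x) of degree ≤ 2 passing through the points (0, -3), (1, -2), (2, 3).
2*x**2 - x - 3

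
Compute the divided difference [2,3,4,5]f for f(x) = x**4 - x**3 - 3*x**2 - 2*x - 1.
13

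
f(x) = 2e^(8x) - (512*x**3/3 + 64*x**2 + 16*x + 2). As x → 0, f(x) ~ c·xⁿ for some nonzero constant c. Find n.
4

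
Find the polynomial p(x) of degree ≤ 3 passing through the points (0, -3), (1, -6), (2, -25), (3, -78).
-3*x**3 + x**2 - x - 3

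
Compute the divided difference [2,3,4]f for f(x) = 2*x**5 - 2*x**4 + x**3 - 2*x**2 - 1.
467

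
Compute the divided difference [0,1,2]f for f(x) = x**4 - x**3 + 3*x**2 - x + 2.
7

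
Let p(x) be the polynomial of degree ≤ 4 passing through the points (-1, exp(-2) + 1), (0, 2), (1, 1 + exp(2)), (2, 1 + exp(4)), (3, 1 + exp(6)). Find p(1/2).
(-5 + (-20*exp(4) + 188 + 90*exp(2) + 3*exp(6))*exp(2))*exp(-2)/128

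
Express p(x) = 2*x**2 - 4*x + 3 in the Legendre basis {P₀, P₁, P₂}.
(11/3)P₀ + (-4)P₁ + (4/3)P₂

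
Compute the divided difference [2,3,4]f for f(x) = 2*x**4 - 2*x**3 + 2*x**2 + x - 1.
94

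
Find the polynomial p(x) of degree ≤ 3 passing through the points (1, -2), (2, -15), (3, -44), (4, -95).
-x**3 - 2*x**2 + 1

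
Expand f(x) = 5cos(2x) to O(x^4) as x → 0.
5 - 10*x**2 + O(x**4)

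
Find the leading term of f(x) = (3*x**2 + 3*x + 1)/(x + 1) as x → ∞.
3*x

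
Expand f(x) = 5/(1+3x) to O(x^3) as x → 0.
5 - 15*x + 45*x**2 + O(x**3)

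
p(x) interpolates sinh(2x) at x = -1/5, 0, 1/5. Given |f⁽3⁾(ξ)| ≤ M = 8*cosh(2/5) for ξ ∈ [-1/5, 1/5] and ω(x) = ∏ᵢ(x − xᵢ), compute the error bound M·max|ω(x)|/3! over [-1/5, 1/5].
8*sqrt(3)*cosh(2/5)/3375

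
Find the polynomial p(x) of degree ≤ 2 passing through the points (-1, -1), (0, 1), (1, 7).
2*x**2 + 4*x + 1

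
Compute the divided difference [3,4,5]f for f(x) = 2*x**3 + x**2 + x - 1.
25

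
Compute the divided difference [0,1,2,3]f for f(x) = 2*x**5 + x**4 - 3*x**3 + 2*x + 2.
53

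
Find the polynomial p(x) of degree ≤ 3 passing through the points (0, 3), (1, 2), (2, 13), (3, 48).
2*x**3 - 3*x + 3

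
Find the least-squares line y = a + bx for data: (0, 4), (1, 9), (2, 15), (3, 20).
a = 39/10, b = 27/5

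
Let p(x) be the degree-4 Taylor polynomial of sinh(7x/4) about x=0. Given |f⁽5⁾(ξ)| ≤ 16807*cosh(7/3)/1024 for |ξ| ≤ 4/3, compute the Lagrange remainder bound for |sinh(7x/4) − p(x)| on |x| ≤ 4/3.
16807*cosh(7/3)/29160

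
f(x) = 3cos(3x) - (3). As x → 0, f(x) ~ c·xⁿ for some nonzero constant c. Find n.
2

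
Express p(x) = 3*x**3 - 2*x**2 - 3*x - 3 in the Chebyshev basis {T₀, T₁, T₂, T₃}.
(-4)T₀ + (-3/4)T₁ - T₂ + (3/4)T₃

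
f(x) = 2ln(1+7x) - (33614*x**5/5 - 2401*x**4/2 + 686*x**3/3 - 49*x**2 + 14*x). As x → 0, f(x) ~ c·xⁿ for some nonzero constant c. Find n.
6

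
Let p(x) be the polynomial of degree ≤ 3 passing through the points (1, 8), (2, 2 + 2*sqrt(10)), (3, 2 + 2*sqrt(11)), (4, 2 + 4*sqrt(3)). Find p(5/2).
-sqrt(3)/4 + 13/8 + 9*sqrt(10)/8 + 9*sqrt(11)/8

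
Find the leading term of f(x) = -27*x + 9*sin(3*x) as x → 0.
-81*x**3/2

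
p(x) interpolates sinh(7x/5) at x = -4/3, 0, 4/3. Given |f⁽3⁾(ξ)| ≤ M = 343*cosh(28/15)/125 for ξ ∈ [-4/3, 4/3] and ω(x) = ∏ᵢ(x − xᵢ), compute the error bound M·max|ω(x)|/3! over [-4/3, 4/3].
21952*sqrt(3)*cosh(28/15)/91125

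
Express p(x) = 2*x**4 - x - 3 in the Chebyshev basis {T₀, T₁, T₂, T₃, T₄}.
(-9/4)T₀ - T₁ + T₂ + (1/4)T₄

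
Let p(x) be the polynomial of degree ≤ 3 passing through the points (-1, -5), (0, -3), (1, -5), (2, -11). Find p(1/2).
-7/2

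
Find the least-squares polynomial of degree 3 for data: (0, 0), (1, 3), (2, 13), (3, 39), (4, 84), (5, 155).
1/9 + (31/189)x + (85/63)x² + (26/27)x³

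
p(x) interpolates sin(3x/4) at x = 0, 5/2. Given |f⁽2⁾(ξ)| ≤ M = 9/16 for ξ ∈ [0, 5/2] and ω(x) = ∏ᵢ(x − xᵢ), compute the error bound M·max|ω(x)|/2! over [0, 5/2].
225/512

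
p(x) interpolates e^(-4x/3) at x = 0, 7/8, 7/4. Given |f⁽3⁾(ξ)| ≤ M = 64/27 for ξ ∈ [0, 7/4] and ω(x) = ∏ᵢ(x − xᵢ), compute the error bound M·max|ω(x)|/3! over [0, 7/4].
343*sqrt(3)/5832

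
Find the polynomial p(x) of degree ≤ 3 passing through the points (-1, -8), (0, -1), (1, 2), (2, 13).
2*x**3 - 2*x**2 + 3*x - 1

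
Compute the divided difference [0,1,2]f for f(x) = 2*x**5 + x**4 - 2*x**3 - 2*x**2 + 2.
29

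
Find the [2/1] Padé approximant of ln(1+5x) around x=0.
5*x*(5*x + 6)/(6*(10*x/3 + 1))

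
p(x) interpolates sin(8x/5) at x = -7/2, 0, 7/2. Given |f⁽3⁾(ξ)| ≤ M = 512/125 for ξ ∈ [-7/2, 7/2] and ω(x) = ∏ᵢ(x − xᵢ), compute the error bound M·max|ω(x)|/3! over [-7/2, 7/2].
21952*sqrt(3)/3375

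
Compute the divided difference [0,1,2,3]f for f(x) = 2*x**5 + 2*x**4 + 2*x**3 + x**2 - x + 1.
64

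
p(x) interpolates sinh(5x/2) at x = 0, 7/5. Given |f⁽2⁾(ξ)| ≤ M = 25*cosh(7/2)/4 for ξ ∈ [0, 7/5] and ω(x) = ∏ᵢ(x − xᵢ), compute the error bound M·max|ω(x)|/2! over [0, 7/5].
49*cosh(7/2)/32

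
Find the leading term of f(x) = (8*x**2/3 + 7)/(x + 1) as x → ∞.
8*x/3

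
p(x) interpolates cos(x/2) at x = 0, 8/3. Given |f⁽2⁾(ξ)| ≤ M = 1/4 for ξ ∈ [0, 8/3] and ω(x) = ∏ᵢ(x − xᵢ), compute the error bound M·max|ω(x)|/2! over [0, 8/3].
2/9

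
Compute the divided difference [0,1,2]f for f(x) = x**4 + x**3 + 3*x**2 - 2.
13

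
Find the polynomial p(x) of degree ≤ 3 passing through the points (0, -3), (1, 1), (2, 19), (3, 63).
2*x**3 + x**2 + x - 3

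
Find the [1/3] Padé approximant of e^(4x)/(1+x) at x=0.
1/(-8*x**3/3 + 4*x**2 - 3*x + 1)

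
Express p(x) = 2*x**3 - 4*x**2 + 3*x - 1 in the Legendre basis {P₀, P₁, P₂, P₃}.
(-7/3)P₀ + (21/5)P₁ + (-8/3)P₂ + (4/5)P₃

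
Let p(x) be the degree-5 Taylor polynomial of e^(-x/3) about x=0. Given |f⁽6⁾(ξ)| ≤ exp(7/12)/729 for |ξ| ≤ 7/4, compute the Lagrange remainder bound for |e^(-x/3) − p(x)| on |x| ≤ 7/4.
117649*exp(7/12)/2149908480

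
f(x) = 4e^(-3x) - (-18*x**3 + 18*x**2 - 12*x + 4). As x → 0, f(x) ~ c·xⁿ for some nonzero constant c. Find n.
4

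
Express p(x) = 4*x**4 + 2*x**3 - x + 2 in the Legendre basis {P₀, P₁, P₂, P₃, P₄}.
(14/5)P₀ + (1/5)P₁ + (16/7)P₂ + (4/5)P₃ + (32/35)P₄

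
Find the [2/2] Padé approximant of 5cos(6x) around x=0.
(5 - 75*x**2)/(3*x**2 + 1)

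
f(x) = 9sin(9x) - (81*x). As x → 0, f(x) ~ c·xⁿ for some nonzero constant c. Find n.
3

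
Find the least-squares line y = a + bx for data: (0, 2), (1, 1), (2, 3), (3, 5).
a = 11/10, b = 11/10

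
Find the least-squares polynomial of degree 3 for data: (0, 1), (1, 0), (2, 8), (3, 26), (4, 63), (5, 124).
17/21 + (-29/18)x + (11/21)x² + (17/18)x³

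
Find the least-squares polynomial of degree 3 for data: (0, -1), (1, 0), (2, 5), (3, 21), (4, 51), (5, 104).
-65/63 + (166/189)x + (-50/63)x² + (26/27)x³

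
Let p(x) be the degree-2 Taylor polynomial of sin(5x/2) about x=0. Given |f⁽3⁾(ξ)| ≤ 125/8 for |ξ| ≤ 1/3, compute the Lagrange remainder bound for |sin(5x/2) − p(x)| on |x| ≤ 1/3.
125/1296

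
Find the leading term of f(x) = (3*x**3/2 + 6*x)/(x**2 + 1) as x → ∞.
3*x/2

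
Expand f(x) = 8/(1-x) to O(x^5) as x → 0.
8 + 8*x + 8*x**2 + 8*x**3 + 8*x**4 + O(x**5)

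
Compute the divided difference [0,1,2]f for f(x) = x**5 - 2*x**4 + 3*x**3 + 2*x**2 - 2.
12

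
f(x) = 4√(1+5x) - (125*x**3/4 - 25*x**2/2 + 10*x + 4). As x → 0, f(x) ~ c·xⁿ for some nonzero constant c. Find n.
4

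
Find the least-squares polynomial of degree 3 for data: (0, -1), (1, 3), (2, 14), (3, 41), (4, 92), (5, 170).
-101/126 + (935/756)x + (215/252)x² + (31/27)x³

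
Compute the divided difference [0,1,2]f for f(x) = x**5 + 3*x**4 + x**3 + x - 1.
39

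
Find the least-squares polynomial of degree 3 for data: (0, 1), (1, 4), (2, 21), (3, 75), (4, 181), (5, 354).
83/63 + (-229/189)x + (1/126)x² + (155/54)x³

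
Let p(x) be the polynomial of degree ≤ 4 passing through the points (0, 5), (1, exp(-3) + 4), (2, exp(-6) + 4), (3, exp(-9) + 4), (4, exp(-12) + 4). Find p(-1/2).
(-420*exp(9) - 180*exp(3) + 35 + 378*exp(6) + 827*exp(12))*exp(-12)/128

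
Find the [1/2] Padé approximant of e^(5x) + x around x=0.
(521*x/141 + 1)/(125*x**2/94 - 325*x/141 + 1)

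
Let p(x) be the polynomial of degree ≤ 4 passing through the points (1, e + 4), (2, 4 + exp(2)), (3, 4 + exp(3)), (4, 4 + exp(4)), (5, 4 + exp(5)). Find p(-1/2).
-385*exp(4)/32 - 693*exp(2)/32 + 4 + 1155*e/128 + 315*exp(5)/128 + 1485*exp(3)/64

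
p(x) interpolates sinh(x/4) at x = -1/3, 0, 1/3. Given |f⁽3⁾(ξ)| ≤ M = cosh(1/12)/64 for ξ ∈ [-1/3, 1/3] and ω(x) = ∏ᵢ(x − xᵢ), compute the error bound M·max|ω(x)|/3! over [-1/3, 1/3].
sqrt(3)*cosh(1/12)/46656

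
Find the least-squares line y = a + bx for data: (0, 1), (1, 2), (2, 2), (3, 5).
a = 7/10, b = 6/5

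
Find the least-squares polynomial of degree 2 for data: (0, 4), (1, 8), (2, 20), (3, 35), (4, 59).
138/35 + (99/70)x + (43/14)x²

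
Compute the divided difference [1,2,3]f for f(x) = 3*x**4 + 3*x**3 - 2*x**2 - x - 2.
91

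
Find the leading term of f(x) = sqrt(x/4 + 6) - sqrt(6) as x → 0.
sqrt(6)*x/48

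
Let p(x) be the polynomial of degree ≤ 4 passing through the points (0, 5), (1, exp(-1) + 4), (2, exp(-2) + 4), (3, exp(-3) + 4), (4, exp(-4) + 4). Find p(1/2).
(-70*exp(2) - 5 + 28*e + 140*exp(3) + 547*exp(4))*exp(-4)/128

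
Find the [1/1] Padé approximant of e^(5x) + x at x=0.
(47*x/12 + 1)/(1 - 25*x/12)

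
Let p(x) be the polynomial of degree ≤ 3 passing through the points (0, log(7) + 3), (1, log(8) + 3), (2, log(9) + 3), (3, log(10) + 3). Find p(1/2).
log(4*2**(7/8)*3**(3/8)*5**(1/16)*7**(5/16)/3) + 3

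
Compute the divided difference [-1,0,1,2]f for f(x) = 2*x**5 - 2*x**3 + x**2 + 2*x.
8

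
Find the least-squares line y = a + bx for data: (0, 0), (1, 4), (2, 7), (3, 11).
a = 1/10, b = 18/5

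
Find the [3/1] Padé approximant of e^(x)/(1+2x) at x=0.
(131*x**3/696 + 57*x**2/116 + 117*x/116 + 1)/(233*x/116 + 1)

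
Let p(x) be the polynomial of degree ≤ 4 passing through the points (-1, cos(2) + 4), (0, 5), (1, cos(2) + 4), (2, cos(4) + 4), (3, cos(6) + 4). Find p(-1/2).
7*cos(4)/32 - 5*cos(6)/128 - 35*cos(2)/128 + 163/32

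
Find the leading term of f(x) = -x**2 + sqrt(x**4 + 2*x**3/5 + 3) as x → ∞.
x/5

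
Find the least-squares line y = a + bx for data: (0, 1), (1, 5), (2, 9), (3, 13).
a = 1, b = 4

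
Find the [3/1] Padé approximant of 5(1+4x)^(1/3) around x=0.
(-320*x**3/81 + 80*x**2/9 + 20*x + 5)/(8*x/3 + 1)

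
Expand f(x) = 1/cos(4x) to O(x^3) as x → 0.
1 + 8*x**2 + O(x**3)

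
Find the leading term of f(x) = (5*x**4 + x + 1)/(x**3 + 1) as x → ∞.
5*x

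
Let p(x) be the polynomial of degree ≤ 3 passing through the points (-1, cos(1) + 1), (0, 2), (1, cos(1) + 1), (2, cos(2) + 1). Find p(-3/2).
-19/16 - 5*cos(2)/16 + 7*cos(1)/2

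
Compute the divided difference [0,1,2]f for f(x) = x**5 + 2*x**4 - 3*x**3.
20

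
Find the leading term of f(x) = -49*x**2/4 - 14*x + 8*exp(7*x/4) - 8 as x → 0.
343*x**3/48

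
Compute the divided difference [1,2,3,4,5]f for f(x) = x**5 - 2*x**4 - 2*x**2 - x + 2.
13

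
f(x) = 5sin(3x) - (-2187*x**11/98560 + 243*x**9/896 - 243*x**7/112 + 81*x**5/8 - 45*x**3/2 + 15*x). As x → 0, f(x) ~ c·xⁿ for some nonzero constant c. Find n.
13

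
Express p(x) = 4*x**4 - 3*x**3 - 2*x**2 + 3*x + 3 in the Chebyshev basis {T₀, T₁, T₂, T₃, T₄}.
(7/2)T₀ + (3/4)T₁ + T₂ + (-3/4)T₃ + (1/2)T₄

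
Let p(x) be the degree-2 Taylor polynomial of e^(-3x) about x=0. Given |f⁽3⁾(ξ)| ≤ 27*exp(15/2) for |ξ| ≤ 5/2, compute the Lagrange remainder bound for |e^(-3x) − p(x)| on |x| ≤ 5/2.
1125*exp(15/2)/16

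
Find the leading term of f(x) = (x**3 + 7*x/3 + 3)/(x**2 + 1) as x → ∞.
x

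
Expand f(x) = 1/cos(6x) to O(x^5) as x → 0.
1 + 18*x**2 + 270*x**4 + O(x**5)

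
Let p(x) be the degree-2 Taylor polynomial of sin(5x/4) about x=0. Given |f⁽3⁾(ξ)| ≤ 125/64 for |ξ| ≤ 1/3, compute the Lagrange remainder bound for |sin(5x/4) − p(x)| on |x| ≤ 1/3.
125/10368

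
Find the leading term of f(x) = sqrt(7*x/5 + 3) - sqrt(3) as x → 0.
7*sqrt(3)*x/30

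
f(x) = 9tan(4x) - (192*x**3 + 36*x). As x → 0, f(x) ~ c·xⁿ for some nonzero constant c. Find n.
5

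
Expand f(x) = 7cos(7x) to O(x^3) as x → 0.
7 - 343*x**2/2 + O(x**3)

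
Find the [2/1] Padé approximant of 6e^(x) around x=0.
(x**2 + 4*x + 6)/(1 - x/3)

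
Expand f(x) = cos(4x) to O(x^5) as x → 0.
1 - 8*x**2 + 32*x**4/3 + O(x**5)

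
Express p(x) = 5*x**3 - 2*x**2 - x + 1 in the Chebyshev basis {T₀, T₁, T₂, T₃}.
(11/4)T₁ - T₂ + (5/4)T₃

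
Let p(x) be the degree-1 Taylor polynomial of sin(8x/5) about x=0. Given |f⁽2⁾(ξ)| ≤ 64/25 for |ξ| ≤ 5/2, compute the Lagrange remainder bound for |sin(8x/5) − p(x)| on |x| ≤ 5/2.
8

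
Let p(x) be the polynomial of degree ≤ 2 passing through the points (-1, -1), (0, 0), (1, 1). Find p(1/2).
1/2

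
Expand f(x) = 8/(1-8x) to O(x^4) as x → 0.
8 + 64*x + 512*x**2 + 4096*x**3 + O(x**4)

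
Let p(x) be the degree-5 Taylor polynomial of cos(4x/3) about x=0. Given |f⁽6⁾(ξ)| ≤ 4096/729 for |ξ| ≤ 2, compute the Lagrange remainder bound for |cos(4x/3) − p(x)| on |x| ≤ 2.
16384/32805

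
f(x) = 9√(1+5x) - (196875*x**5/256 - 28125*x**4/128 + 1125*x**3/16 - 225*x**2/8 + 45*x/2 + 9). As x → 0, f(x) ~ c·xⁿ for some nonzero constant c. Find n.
6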